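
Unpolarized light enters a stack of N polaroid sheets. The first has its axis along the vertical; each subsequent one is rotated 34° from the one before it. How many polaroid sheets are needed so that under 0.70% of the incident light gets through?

N = 13

First polarizer halves the unpolarized light: factor 1/2.
Each further stage multiplies by cos²(34°) = 0.6873.
After N polarizers: T = 0.5·0.6873^(N−1). Require T < 0.0070 ⇒ N−1 > ln(0.0070/0.5)/ln(0.6873) = 11.38, so N−1 ≥ 12 and N = 13.
Check: N=13 gives T = 0.005556 < 0.0070; N=12 gives T = 0.008084.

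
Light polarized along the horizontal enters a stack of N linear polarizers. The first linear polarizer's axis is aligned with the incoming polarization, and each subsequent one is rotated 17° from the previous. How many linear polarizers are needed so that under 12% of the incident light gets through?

N = 25

First polarizer is aligned with the polarization: full transmission.
Each further stage multiplies by cos²(17°) = 0.9145.
After N polarizers: T = 0.9145^(N−1). Require T < 0.12 ⇒ N−1 > ln(0.12)/ln(0.9145) = 23.73, so N−1 ≥ 24 and N = 25.
Check: N=25 gives T = 0.1171 < 0.12; N=24 gives T = 0.1281.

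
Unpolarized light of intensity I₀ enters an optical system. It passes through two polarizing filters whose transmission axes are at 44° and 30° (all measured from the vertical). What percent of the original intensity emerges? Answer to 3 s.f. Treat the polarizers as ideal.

≈ 47.1%

Unpolarized light through the first polarizer → I₁ = ½ I₀, now polarized at 44°.
I₂ = I₁ cos²(30° − 44°) = 0.5 I₀ · cos²(14°) = 0.4707 I₀.
That is 47.07% of the incident intensity.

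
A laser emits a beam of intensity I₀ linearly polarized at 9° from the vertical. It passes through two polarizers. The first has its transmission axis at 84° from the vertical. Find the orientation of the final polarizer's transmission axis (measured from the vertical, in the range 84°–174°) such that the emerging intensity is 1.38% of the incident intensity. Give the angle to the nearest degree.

By Malus's law, I₁ = I₀ cos²(84° − 9°) = I₀ cos²(75°) = 0.06699 I₀.
Need I₂/I₀ = 0.0138, so cos²(θ − 84°) = 0.0138 / 0.06699 = 0.206.
θ − 84° = arccos(√0.206) = 63.0°, giving θ ≈ 84 + 63.0 = 147.0°.

θ ≈ 147°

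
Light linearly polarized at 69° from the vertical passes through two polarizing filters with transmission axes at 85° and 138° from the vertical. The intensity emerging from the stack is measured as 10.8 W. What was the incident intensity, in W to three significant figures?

By Malus's law, I₁ = I₀ cos²(85° − 69°) = I₀ cos²(16°) = 0.924 I₀.
I₂ = I₁ cos²(138° − 85°) = 0.924 I₀ · cos²(53°) = 0.3347 I₀.
So 10.8 W = 0.3347 I₀, giving I₀ = 10.8/0.3347 = 32.27 W.

I₀ ≈ 32.3 W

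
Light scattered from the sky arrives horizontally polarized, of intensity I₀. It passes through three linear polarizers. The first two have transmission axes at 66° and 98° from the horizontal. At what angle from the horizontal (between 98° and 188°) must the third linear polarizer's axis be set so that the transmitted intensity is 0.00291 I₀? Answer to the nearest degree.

θ ≈ 179°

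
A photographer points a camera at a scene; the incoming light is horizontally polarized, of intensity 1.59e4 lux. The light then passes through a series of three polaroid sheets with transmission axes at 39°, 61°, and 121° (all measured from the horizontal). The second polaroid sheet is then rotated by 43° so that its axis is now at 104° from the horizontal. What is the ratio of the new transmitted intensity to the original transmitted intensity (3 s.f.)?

I_new/I_old ≈ 0.760

Before rotation:
I₁ = I₀ cos²(39° − 0°) = I₀ cos²(39°) = 0.604 I₀.
I₂ = I₁ cos²(61° − 39°) = 0.604 I₀ · cos²(22°) = 0.5192 I₀.
I₃ = I₂ cos²(121° − 61°) = 0.5192 I₀ · cos²(60°) = 0.1298 I₀.
After rotation:
I₁ = I₀ cos²(39° − 0°) = I₀ cos²(39°) = 0.604 I₀.
I₂ = I₁ cos²(104° − 39°) = 0.604 I₀ · cos²(65°) = 0.1079 I₀.
I₃ = I₂ cos²(121° − 104°) = 0.1079 I₀ · cos²(17°) = 0.09865 I₀.
Ratio = 0.09865 / 0.1298 = 0.76.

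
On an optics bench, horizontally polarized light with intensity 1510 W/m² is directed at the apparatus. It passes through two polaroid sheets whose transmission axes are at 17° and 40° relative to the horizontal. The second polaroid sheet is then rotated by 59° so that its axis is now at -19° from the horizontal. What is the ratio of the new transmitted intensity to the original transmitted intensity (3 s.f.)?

I_new/I_old ≈ 0.772

Before rotation:
I₁ = I₀ cos²(17° − 0°) = I₀ cos²(17°) = 0.9145 I₀.
I₂ = I₁ cos²(40° − 17°) = 0.9145 I₀ · cos²(23°) = 0.7749 I₀.
After rotation:
I₁ = I₀ cos²(17° − 0°) = I₀ cos²(17°) = 0.9145 I₀.
I₂ = I₁ cos²(-19° − 17°) = 0.9145 I₀ · cos²(36°) = 0.5986 I₀.
Ratio = 0.5986 / 0.7749 = 0.7724.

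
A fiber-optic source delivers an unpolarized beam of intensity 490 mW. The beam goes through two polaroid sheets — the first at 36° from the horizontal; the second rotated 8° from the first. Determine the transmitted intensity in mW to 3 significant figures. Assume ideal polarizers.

I ≈ 240 mW

Unpolarized light through the first polarizer → I₁ = 490 mW/2 = 245 mW, polarized at 36°.
I₂ = I₁ · cos²(8°) = 245 · 0.9806 = 240.3 mW.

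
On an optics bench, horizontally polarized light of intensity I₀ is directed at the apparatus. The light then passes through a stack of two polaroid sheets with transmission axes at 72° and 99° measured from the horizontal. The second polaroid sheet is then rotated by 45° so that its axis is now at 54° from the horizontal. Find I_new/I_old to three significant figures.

I_new/I_old ≈ 1.14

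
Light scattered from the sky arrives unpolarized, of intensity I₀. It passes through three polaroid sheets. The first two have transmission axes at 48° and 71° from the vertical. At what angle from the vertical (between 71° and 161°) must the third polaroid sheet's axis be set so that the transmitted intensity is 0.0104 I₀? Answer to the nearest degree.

θ ≈ 152°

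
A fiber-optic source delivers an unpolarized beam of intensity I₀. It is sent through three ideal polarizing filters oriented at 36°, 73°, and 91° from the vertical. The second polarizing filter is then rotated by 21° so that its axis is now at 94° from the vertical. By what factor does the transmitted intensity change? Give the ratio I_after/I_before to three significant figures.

I_new/I_old ≈ 0.485

Before rotation:
Unpolarized light through the first polarizer → I₁ = ½ I₀, now polarized at 36°.
I₂ = I₁ cos²(73° − 36°) = 0.5 I₀ · cos²(37°) = 0.3189 I₀.
I₃ = I₂ cos²(91° − 73°) = 0.3189 I₀ · cos²(18°) = 0.2885 I₀.
After rotation:
Unpolarized light through the first polarizer → I₁ = ½ I₀, now polarized at 36°.
I₂ = I₁ cos²(94° − 36°) = 0.5 I₀ · cos²(58°) = 0.1404 I₀.
I₃ = I₂ cos²(91° − 94°) = 0.1404 I₀ · cos²(3°) = 0.14 I₀.
Ratio = 0.14 / 0.2885 = 0.4854.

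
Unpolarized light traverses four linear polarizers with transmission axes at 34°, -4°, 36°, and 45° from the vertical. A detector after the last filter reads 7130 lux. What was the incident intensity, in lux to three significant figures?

I₀ ≈ 4.01e4 lux

Unpolarized light through the first polarizer → I₁ = ½ I₀, now polarized at 34°.
I₂ = I₁ cos²(-4° − 34°) = 0.5 I₀ · cos²(38°) = 0.3105 I₀.
I₃ = I₂ cos²(36° + 4°) = 0.3105 I₀ · cos²(40°) = 0.1822 I₀.
I₄ = I₃ cos²(45° − 36°) = 0.1822 I₀ · cos²(9°) = 0.1777 I₀.
So 7130 lux = 0.1777 I₀, giving I₀ = 7130/0.1777 = 4.012e+04 lux.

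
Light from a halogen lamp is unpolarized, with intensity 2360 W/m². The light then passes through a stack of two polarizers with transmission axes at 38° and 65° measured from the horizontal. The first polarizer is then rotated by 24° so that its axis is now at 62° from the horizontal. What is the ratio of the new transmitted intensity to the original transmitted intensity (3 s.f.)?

Before rotation:
Unpolarized light through the first polarizer → I₁ = ½ I₀, now polarized at 38°.
I₂ = I₁ cos²(65° − 38°) = 0.5 I₀ · cos²(27°) = 0.3969 I₀.
After rotation:
Unpolarized light through the first polarizer → I₁ = ½ I₀, now polarized at 62°.
I₂ = I₁ cos²(65° − 62°) = 0.5 I₀ · cos²(3°) = 0.4986 I₀.
Ratio = 0.4986 / 0.3969 = 1.256.

I_new/I_old ≈ 1.26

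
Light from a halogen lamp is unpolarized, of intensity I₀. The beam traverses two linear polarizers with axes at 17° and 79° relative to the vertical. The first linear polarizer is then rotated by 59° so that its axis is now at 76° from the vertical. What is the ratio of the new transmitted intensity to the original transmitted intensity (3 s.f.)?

Before rotation:
Unpolarized light through the first polarizer → I₁ = ½ I₀, now polarized at 17°.
I₂ = I₁ cos²(79° − 17°) = 0.5 I₀ · cos²(62°) = 0.1102 I₀.
After rotation:
Unpolarized light through the first polarizer → I₁ = ½ I₀, now polarized at 76°.
I₂ = I₁ cos²(79° − 76°) = 0.5 I₀ · cos²(3°) = 0.4986 I₀.
Ratio = 0.4986 / 0.1102 = 4.525.

I_new/I_old ≈ 4.52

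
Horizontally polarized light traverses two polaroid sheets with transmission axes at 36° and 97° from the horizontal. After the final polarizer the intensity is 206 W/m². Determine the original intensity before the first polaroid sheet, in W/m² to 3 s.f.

I₀ ≈ 1340 W/m²

I₁ = I₀ cos²(36° − 0°) = I₀ cos²(36°) = 0.6545 I₀.
I₂ = I₁ cos²(97° − 36°) = 0.6545 I₀ · cos²(61°) = 0.1538 I₀.
So 206 W/m² = 0.1538 I₀, giving I₀ = 206/0.1538 = 1339 W/m².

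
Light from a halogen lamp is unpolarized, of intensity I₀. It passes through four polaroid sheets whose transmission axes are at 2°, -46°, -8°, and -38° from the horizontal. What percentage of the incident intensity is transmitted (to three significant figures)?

≈ 10.4%

Unpolarized light through the first polarizer → I₁ = ½ I₀, now polarized at 2°.
I₂ = I₁ cos²(-46° − 2°) = 0.5 I₀ · cos²(48°) = 0.2239 I₀.
I₃ = I₂ cos²(-8° + 46°) = 0.2239 I₀ · cos²(38°) = 0.139 I₀.
I₄ = I₃ cos²(-38° + 8°) = 0.139 I₀ · cos²(30°) = 0.1043 I₀.
That is 10.43% of the incident intensity.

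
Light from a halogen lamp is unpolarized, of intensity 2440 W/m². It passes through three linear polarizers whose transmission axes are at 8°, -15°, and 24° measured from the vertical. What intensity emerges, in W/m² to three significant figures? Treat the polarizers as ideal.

I ≈ 624 W/m²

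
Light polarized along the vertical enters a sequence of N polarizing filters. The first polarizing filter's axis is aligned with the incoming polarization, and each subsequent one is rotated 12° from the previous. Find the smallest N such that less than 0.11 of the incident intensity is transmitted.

N = 51

First polarizer is aligned with the polarization: full transmission.
Each further stage multiplies by cos²(12°) = 0.9568.
After N polarizers: T = 0.9568^(N−1). Require T < 0.11 ⇒ N−1 > ln(0.11)/ln(0.9568) = 49.95, so N−1 ≥ 50 and N = 51.
Check: N=51 gives T = 0.1098 < 0.11; N=50 gives T = 0.1147.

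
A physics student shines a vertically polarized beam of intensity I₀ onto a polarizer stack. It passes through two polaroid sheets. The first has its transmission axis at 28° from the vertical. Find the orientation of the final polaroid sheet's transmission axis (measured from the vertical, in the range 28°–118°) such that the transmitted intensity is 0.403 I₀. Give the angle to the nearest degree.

θ ≈ 72°

By Malus's law, I₁ = I₀ cos²(28° − 0°) = I₀ cos²(28°) = 0.7796 I₀.
Need I₂/I₀ = 0.403, so cos²(θ − 28°) = 0.403 / 0.7796 = 0.5169.
θ − 28° = arccos(√0.5169) = 44.0°, giving θ ≈ 28 + 44.0 = 72.0°.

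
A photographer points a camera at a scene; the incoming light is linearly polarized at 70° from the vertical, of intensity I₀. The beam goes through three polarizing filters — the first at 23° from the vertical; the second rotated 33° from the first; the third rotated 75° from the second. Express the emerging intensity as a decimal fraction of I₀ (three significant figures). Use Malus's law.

By Malus's law, I₁ = I₀ cos²(23° − 70°) = I₀ cos²(47°) = 0.4651 I₀.
I₂ = I₁ cos²(33°) = 0.4651 · 0.7034 I₀ = 0.3272 I₀.
I₃ = I₂ cos²(75°) = 0.3272 · 0.06699 I₀ = 0.02192 I₀.
Transmitted fraction = 0.02192.

≈ 0.0219 I₀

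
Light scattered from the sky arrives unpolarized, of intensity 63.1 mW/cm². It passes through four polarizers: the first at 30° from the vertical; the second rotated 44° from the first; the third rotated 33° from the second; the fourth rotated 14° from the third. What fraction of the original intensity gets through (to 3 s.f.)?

I/I₀ ≈ 0.171

Unpolarized light through the first polarizer → I₁ = 63.1 mW/cm²/2 = 31.55 mW/cm², polarized at 30°.
I₂ = I₁ · cos²(44°) = 31.55 · 0.5174 = 16.33 mW/cm².
I₃ = I₂ · cos²(33°) = 16.33 · 0.7034 = 11.48 mW/cm².
I₄ = I₃ · cos²(14°) = 11.48 · 0.9415 = 10.81 mW/cm².
Transmitted fraction = 0.1713.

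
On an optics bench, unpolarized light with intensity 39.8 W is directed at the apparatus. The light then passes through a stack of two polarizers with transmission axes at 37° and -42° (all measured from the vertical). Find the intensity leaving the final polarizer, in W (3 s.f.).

I ≈ 0.725 W

Unpolarized light through the first polarizer → I₁ = 39.8 W/2 = 19.9 W, polarized at 37°.
I₂ = I₁ · cos²(79°) = 19.9 · 0.03641 = 0.7245 W.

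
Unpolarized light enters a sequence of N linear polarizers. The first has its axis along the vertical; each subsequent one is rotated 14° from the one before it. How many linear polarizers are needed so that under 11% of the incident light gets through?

N = 27

First polarizer halves the unpolarized light: factor 1/2.
Each further stage multiplies by cos²(14°) = 0.9415.
After N polarizers: T = 0.5·0.9415^(N−1). Require T < 0.11 ⇒ N−1 > ln(0.11/0.5)/ln(0.9415) = 25.11, so N−1 ≥ 26 and N = 27.
Check: N=27 gives T = 0.1042 < 0.11; N=26 gives T = 0.1107.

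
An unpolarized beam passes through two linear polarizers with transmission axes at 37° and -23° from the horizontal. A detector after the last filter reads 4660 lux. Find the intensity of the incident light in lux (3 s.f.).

Unpolarized light through the first polarizer → I₁ = ½ I₀, now polarized at 37°.
I₂ = I₁ cos²(-23° − 37°) = 0.5 I₀ · cos²(60°) = 0.125 I₀.
So 4660 lux = 0.125 I₀, giving I₀ = 4660/0.125 = 3.728e+04 lux.

I₀ ≈ 3.73e4 lux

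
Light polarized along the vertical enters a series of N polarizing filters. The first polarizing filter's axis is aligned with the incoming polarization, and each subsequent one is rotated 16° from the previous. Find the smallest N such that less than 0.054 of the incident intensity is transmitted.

N = 38

First polarizer is aligned with the polarization: full transmission.
Each further stage multiplies by cos²(16°) = 0.924.
After N polarizers: T = 0.924^(N−1). Require T < 0.054 ⇒ N−1 > ln(0.054)/ln(0.924) = 36.94, so N−1 ≥ 37 and N = 38.
Check: N=38 gives T = 0.05374 < 0.054; N=37 gives T = 0.05816.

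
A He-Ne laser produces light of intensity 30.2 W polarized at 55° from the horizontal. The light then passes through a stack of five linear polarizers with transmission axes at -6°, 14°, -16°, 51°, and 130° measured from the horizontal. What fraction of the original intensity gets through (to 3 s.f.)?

I/I₀ ≈ 0.000865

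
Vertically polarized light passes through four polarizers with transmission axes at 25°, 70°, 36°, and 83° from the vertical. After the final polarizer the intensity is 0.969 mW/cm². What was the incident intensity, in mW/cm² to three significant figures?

I₁ = I₀ cos²(25° − 0°) = I₀ cos²(25°) = 0.8214 I₀.
I₂ = I₁ cos²(70° − 25°) = 0.8214 I₀ · cos²(45°) = 0.4107 I₀.
I₃ = I₂ cos²(36° − 70°) = 0.4107 I₀ · cos²(34°) = 0.2823 I₀.
I₄ = I₃ cos²(83° − 36°) = 0.2823 I₀ · cos²(47°) = 0.1313 I₀.
So 0.969 mW/cm² = 0.1313 I₀, giving I₀ = 0.969/0.1313 = 7.381 mW/cm².

I₀ ≈ 7.38 mW/cm²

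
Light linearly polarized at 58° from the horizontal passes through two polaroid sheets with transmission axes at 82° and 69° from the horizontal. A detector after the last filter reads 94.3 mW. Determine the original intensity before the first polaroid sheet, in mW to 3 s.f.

I₀ ≈ 119 mW

By Malus's law, I₁ = I₀ cos²(82° − 58°) = I₀ cos²(24°) = 0.8346 I₀.
I₂ = I₁ cos²(69° − 82°) = 0.8346 I₀ · cos²(13°) = 0.7923 I₀.
So 94.3 mW = 0.7923 I₀, giving I₀ = 94.3/0.7923 = 119 mW.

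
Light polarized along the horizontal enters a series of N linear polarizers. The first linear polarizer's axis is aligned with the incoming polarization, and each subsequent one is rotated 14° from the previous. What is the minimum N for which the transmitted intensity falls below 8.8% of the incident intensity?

First polarizer is aligned with the polarization: full transmission.
Each further stage multiplies by cos²(14°) = 0.9415.
After N polarizers: T = 0.9415^(N−1). Require T < 0.088 ⇒ N−1 > ln(0.088)/ln(0.9415) = 40.30, so N−1 ≥ 41 and N = 42.
Check: N=42 gives T = 0.08436 < 0.088; N=41 gives T = 0.0896.

N = 42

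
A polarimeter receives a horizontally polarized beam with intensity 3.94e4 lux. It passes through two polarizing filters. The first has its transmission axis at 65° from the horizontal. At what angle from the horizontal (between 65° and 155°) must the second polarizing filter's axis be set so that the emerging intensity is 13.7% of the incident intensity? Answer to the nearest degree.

θ ≈ 94°

By Malus's law, I₁ = I₀ cos²(65° − 0°) = I₀ cos²(65°) = 0.1786 I₀.
Need I₂/I₀ = 0.137, so cos²(θ − 65°) = 0.137 / 0.1786 = 0.7671.
θ − 65° = arccos(√0.7671) = 28.9°, giving θ ≈ 65 + 28.9 = 93.9°.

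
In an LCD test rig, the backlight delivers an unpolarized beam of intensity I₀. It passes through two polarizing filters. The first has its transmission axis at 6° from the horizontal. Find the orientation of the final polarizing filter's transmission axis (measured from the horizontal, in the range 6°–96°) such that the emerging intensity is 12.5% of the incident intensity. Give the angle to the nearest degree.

Unpolarized light through the first polarizer → I₁ = ½ I₀, now polarized at 6°.
Need I₂/I₀ = 0.125, so cos²(θ − 6°) = 0.125 / 0.5 = 0.25.
θ − 6° = arccos(√0.25) = 60.0°, giving θ ≈ 6 + 60.0 = 66.0°.

θ ≈ 66°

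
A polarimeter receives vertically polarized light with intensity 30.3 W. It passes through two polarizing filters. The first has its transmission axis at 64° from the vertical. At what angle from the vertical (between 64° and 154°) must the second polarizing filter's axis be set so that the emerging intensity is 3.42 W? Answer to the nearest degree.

By Malus's law, I₁ = I₀ cos²(64° − 0°) = I₀ cos²(64°) = 0.1922 I₀.
Target fraction: 3.42 / 30.3 W = 0.1129 of I₀.
Need I₂/I₀ = 0.1129, so cos²(θ − 64°) = 0.1129 / 0.1922 = 0.5874.
θ − 64° = arccos(√0.5874) = 40.0°, giving θ ≈ 64 + 40.0 = 104.0°.

θ ≈ 104°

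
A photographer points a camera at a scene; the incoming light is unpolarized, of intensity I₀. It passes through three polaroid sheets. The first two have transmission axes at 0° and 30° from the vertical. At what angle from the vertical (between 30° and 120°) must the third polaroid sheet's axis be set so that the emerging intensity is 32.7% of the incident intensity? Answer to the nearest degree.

Unpolarized light through the first polarizer → I₁ = ½ I₀, now polarized at 0°.
I₂ = I₁ cos²(30° − 0°) = 0.5 I₀ · cos²(30°) = 0.375 I₀.
Need I₃/I₀ = 0.327, so cos²(θ − 30°) = 0.327 / 0.375 = 0.872.
θ − 30° = arccos(√0.872) = 21.0°, giving θ ≈ 30 + 21.0 = 51.0°.

θ ≈ 51°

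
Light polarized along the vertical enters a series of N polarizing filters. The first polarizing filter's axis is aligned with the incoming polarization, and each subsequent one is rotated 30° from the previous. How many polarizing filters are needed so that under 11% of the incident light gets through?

N = 9

First polarizer is aligned with the polarization: full transmission.
Each further stage multiplies by cos²(30°) = 0.75.
After N polarizers: T = 0.75^(N−1). Require T < 0.11 ⇒ N−1 > ln(0.11)/ln(0.75) = 7.67, so N−1 ≥ 8 and N = 9.
Check: N=9 gives T = 0.1001 < 0.11; N=8 gives T = 0.1335.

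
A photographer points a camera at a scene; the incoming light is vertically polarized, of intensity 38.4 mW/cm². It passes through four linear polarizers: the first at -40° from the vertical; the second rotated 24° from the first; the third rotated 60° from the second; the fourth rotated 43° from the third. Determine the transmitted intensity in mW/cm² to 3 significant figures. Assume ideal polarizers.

I ≈ 2.51 mW/cm²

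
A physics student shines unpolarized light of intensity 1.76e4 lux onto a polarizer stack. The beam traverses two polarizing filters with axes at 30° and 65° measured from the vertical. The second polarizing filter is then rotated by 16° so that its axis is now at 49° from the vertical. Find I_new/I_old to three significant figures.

I_new/I_old ≈ 1.33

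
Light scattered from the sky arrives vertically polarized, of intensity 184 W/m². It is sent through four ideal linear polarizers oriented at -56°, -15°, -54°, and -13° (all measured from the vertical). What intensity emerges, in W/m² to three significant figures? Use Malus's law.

I ≈ 11.3 W/m²

By Malus's law, I₁ = 184 W/m² · cos²(56°) = 57.54 W/m².
I₂ = I₁ · cos²(41°) = 57.54 · 0.5696 = 32.77 W/m².
I₃ = I₂ · cos²(39°) = 32.77 · 0.604 = 19.79 W/m².
I₄ = I₃ · cos²(41°) = 19.79 · 0.5696 = 11.27 W/m².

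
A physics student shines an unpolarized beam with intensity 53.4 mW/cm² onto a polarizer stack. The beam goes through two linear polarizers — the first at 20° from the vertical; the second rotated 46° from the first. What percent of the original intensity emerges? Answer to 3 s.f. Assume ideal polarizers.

Unpolarized light through the first polarizer → I₁ = 53.4 mW/cm²/2 = 26.7 mW/cm², polarized at 20°.
I₂ = I₁ · cos²(46°) = 26.7 · 0.4826 = 12.88 mW/cm².
That is 24.13% of the incident intensity.

≈ 24.1%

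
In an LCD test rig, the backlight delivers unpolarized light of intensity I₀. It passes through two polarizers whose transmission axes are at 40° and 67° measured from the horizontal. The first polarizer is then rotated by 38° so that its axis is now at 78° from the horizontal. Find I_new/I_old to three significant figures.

I_new/I_old ≈ 1.21

Before rotation:
Unpolarized light through the first polarizer → I₁ = ½ I₀, now polarized at 40°.
I₂ = I₁ cos²(67° − 40°) = 0.5 I₀ · cos²(27°) = 0.3969 I₀.
After rotation:
Unpolarized light through the first polarizer → I₁ = ½ I₀, now polarized at 78°.
I₂ = I₁ cos²(67° − 78°) = 0.5 I₀ · cos²(11°) = 0.4818 I₀.
Ratio = 0.4818 / 0.3969 = 1.214.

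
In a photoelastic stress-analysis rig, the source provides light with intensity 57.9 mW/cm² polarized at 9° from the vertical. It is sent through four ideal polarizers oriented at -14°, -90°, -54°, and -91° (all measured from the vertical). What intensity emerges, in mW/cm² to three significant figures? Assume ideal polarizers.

By Malus's law, I₁ = 57.9 mW/cm² · cos²(23°) = 49.06 mW/cm².
I₂ = I₁ · cos²(76°) = 49.06 · 0.05853 = 2.871 mW/cm².
I₃ = I₂ · cos²(36°) = 2.871 · 0.6545 = 1.879 mW/cm².
I₄ = I₃ · cos²(37°) = 1.879 · 0.6378 = 1.199 mW/cm².

I ≈ 1.20 mW/cm²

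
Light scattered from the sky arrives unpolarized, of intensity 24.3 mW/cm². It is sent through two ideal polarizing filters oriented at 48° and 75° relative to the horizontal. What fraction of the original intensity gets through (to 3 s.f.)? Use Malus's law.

Unpolarized light through the first polarizer → I₁ = 24.3 mW/cm²/2 = 12.15 mW/cm², polarized at 48°.
I₂ = I₁ · cos²(27°) = 12.15 · 0.7939 = 9.646 mW/cm².
Transmitted fraction = 0.3969.

I/I₀ ≈ 0.397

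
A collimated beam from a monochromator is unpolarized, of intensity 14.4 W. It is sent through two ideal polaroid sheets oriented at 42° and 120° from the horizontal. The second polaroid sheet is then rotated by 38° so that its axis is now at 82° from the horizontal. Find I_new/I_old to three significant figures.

I_new/I_old ≈ 13.6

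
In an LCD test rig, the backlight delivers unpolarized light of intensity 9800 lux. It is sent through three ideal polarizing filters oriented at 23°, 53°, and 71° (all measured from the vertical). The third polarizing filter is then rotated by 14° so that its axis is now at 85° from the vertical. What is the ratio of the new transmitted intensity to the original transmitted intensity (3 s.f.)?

Before rotation:
Unpolarized light through the first polarizer → I₁ = ½ I₀, now polarized at 23°.
I₂ = I₁ cos²(53° − 23°) = 0.5 I₀ · cos²(30°) = 0.375 I₀.
I₃ = I₂ cos²(71° − 53°) = 0.375 I₀ · cos²(18°) = 0.3392 I₀.
After rotation:
Unpolarized light through the first polarizer → I₁ = ½ I₀, now polarized at 23°.
I₂ = I₁ cos²(53° − 23°) = 0.5 I₀ · cos²(30°) = 0.375 I₀.
I₃ = I₂ cos²(85° − 53°) = 0.375 I₀ · cos²(32°) = 0.2697 I₀.
Ratio = 0.2697 / 0.3392 = 0.7951.

I_new/I_old ≈ 0.795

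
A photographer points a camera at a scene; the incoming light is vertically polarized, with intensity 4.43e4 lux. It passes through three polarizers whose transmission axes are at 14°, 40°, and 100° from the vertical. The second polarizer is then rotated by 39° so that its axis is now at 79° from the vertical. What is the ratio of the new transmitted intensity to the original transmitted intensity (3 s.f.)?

I_new/I_old ≈ 0.771

Before rotation:
I₁ = I₀ cos²(14° − 0°) = I₀ cos²(14°) = 0.9415 I₀.
I₂ = I₁ cos²(40° − 14°) = 0.9415 I₀ · cos²(26°) = 0.7606 I₀.
I₃ = I₂ cos²(100° − 40°) = 0.7606 I₀ · cos²(60°) = 0.1901 I₀.
After rotation:
I₁ = I₀ cos²(14° − 0°) = I₀ cos²(14°) = 0.9415 I₀.
I₂ = I₁ cos²(79° − 14°) = 0.9415 I₀ · cos²(65°) = 0.1682 I₀.
I₃ = I₂ cos²(100° − 79°) = 0.1682 I₀ · cos²(21°) = 0.1466 I₀.
Ratio = 0.1466 / 0.1901 = 0.7708.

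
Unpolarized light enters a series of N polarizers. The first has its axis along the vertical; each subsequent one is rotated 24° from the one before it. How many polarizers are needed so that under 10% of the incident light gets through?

First polarizer halves the unpolarized light: factor 1/2.
Each further stage multiplies by cos²(24°) = 0.8346.
After N polarizers: T = 0.5·0.8346^(N−1). Require T < 0.10 ⇒ N−1 > ln(0.10/0.5)/ln(0.8346) = 8.90, so N−1 ≥ 9 and N = 10.
Check: N=10 gives T = 0.0982 < 0.10; N=9 gives T = 0.1177.

N = 10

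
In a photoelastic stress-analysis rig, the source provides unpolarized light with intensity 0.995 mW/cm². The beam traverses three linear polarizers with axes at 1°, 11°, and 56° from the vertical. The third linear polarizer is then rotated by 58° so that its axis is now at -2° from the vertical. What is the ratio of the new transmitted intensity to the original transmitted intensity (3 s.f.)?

I_new/I_old ≈ 1.90

Before rotation:
Unpolarized light through the first polarizer → I₁ = ½ I₀, now polarized at 1°.
I₂ = I₁ cos²(11° − 1°) = 0.5 I₀ · cos²(10°) = 0.4849 I₀.
I₃ = I₂ cos²(56° − 11°) = 0.4849 I₀ · cos²(45°) = 0.2425 I₀.
After rotation:
Unpolarized light through the first polarizer → I₁ = ½ I₀, now polarized at 1°.
I₂ = I₁ cos²(11° − 1°) = 0.5 I₀ · cos²(10°) = 0.4849 I₀.
I₃ = I₂ cos²(-2° − 11°) = 0.4849 I₀ · cos²(13°) = 0.4604 I₀.
Ratio = 0.4604 / 0.2425 = 1.899.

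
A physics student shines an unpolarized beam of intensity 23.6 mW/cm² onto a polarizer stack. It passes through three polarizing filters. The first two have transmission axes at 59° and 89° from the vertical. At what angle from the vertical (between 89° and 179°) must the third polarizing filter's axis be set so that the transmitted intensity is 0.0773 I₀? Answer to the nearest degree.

Unpolarized light through the first polarizer → I₁ = ½ I₀, now polarized at 59°.
I₂ = I₁ cos²(89° − 59°) = 0.5 I₀ · cos²(30°) = 0.375 I₀.
Need I₃/I₀ = 0.0773, so cos²(θ − 89°) = 0.0773 / 0.375 = 0.2061.
θ − 89° = arccos(√0.2061) = 63.0°, giving θ ≈ 89 + 63.0 = 152.0°.

θ ≈ 152°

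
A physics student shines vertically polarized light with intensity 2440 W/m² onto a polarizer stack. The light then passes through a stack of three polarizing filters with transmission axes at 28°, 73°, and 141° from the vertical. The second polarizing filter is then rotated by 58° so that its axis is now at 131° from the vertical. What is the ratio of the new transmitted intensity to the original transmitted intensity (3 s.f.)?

I_new/I_old ≈ 0.699

Before rotation:
I₁ = I₀ cos²(28° − 0°) = I₀ cos²(28°) = 0.7796 I₀.
I₂ = I₁ cos²(73° − 28°) = 0.7796 I₀ · cos²(45°) = 0.3898 I₀.
I₃ = I₂ cos²(141° − 73°) = 0.3898 I₀ · cos²(68°) = 0.0547 I₀.
After rotation:
I₁ = I₀ cos²(28° − 0°) = I₀ cos²(28°) = 0.7796 I₀.
Angle between axes 1 and 2: 77°. I₂ = 0.7796 I₀ · cos²(77°) = 0.03945 I₀.
I₃ = I₂ cos²(141° − 131°) = 0.03945 I₀ · cos²(10°) = 0.03826 I₀.
Ratio = 0.03826 / 0.0547 = 0.6995.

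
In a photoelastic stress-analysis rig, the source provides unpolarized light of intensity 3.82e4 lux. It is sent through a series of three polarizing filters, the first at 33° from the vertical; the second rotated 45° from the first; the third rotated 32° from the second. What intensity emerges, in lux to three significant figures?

Unpolarized light through the first polarizer → I₁ = 3.82e4 lux/2 = 1.91e+04 lux, polarized at 33°.
I₂ = I₁ · cos²(45°) = 1.91e+04 · 0.5 = 9550 lux.
I₃ = I₂ · cos²(32°) = 9550 · 0.7192 = 6868 lux.

I ≈ 6870 lux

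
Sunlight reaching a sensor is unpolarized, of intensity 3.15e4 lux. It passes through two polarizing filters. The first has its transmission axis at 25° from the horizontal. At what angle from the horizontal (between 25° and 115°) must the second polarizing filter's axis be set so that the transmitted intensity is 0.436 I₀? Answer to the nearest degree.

Unpolarized light through the first polarizer → I₁ = ½ I₀, now polarized at 25°.
Need I₂/I₀ = 0.436, so cos²(θ − 25°) = 0.436 / 0.5 = 0.872.
θ − 25° = arccos(√0.872) = 21.0°, giving θ ≈ 25 + 21.0 = 46.0°.

θ ≈ 46°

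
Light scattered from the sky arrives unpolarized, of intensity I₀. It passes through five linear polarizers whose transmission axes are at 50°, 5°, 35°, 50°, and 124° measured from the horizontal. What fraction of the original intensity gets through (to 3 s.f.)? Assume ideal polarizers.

≈ 0.0133 I₀

Unpolarized light through the first polarizer → I₁ = ½ I₀, now polarized at 50°.
I₂ = I₁ cos²(5° − 50°) = 0.5 I₀ · cos²(45°) = 0.25 I₀.
I₃ = I₂ cos²(35° − 5°) = 0.25 I₀ · cos²(30°) = 0.1875 I₀.
I₄ = I₃ cos²(50° − 35°) = 0.1875 I₀ · cos²(15°) = 0.1749 I₀.
I₅ = I₄ cos²(124° − 50°) = 0.1749 I₀ · cos²(74°) = 0.01329 I₀.
Transmitted fraction = 0.01329.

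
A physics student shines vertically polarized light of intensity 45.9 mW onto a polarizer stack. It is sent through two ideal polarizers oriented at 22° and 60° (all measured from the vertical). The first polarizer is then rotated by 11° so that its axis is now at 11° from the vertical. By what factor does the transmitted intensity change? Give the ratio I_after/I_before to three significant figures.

Before rotation:
I₁ = I₀ cos²(22° − 0°) = I₀ cos²(22°) = 0.8597 I₀.
I₂ = I₁ cos²(60° − 22°) = 0.8597 I₀ · cos²(38°) = 0.5338 I₀.
After rotation:
I₁ = I₀ cos²(11° − 0°) = I₀ cos²(11°) = 0.9636 I₀.
I₂ = I₁ cos²(60° − 11°) = 0.9636 I₀ · cos²(49°) = 0.4147 I₀.
Ratio = 0.4147 / 0.5338 = 0.7769.

I_new/I_old ≈ 0.777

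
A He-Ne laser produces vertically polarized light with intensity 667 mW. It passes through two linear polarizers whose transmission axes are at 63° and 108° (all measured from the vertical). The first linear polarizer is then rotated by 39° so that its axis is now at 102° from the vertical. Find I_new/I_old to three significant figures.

I_new/I_old ≈ 0.415

Before rotation:
I₁ = I₀ cos²(63° − 0°) = I₀ cos²(63°) = 0.2061 I₀.
I₂ = I₁ cos²(108° − 63°) = 0.2061 I₀ · cos²(45°) = 0.1031 I₀.
After rotation:
I₁ = I₀ cos²(102° − 0°) = I₀ cos²(78°) = 0.04323 I₀.
I₂ = I₁ cos²(108° − 102°) = 0.04323 I₀ · cos²(6°) = 0.04275 I₀.
Ratio = 0.04275 / 0.1031 = 0.4149.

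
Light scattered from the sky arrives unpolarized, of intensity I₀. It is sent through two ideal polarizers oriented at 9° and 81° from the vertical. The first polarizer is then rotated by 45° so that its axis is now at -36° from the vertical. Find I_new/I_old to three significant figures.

Before rotation:
Unpolarized light through the first polarizer → I₁ = ½ I₀, now polarized at 9°.
I₂ = I₁ cos²(81° − 9°) = 0.5 I₀ · cos²(72°) = 0.04775 I₀.
After rotation:
Unpolarized light through the first polarizer → I₁ = ½ I₀, now polarized at -36°.
Angle between axes 1 and 2: 63°. I₂ = 0.5 I₀ · cos²(63°) = 0.1031 I₀.
Ratio = 0.1031 / 0.04775 = 2.158.

I_new/I_old ≈ 2.16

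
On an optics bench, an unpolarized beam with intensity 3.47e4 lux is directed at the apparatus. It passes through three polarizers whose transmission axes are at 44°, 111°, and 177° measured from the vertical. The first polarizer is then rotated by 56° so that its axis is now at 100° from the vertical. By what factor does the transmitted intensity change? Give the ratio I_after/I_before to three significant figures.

I_new/I_old ≈ 6.31

Before rotation:
Unpolarized light through the first polarizer → I₁ = ½ I₀, now polarized at 44°.
I₂ = I₁ cos²(111° − 44°) = 0.5 I₀ · cos²(67°) = 0.07634 I₀.
I₃ = I₂ cos²(177° − 111°) = 0.07634 I₀ · cos²(66°) = 0.01263 I₀.
After rotation:
Unpolarized light through the first polarizer → I₁ = ½ I₀, now polarized at 100°.
I₂ = I₁ cos²(111° − 100°) = 0.5 I₀ · cos²(11°) = 0.4818 I₀.
I₃ = I₂ cos²(177° − 111°) = 0.4818 I₀ · cos²(66°) = 0.07971 I₀.
Ratio = 0.07971 / 0.01263 = 6.312.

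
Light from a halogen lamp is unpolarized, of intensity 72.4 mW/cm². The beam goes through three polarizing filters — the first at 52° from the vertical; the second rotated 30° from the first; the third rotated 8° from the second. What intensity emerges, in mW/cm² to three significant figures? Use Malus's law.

Unpolarized light through the first polarizer → I₁ = 72.4 mW/cm²/2 = 36.2 mW/cm², polarized at 52°.
I₂ = I₁ · cos²(30°) = 36.2 · 0.75 = 27.15 mW/cm².
I₃ = I₂ · cos²(8°) = 27.15 · 0.9806 = 26.62 mW/cm².

I ≈ 26.6 mW/cm²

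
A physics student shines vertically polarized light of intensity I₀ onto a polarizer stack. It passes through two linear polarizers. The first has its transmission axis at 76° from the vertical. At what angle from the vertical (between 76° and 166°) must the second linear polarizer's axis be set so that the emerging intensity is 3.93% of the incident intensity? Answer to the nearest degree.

I₁ = I₀ cos²(76° − 0°) = I₀ cos²(76°) = 0.05853 I₀.
Need I₂/I₀ = 0.0393, so cos²(θ − 76°) = 0.0393 / 0.05853 = 0.6715.
θ − 76° = arccos(√0.6715) = 35.0°, giving θ ≈ 76 + 35.0 = 111.0°.

θ ≈ 111°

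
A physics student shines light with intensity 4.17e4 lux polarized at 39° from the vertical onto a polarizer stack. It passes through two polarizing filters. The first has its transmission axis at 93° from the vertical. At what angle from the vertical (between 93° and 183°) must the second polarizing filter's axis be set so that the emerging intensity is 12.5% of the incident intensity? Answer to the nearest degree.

I₁ = I₀ cos²(93° − 39°) = I₀ cos²(54°) = 0.3455 I₀.
Need I₂/I₀ = 0.125, so cos²(θ − 93°) = 0.125 / 0.3455 = 0.3618.
θ − 93° = arccos(√0.3618) = 53.0°, giving θ ≈ 93 + 53.0 = 146.0°.

θ ≈ 146°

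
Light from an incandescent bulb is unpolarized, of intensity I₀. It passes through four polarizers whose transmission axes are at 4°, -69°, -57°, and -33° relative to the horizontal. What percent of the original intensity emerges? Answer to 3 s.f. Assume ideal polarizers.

Unpolarized light through the first polarizer → I₁ = ½ I₀, now polarized at 4°.
I₂ = I₁ cos²(-69° − 4°) = 0.5 I₀ · cos²(73°) = 0.04274 I₀.
I₃ = I₂ cos²(-57° + 69°) = 0.04274 I₀ · cos²(12°) = 0.04089 I₀.
I₄ = I₃ cos²(-33° + 57°) = 0.04089 I₀ · cos²(24°) = 0.03413 I₀.
That is 3.413% of the incident intensity.

≈ 3.41%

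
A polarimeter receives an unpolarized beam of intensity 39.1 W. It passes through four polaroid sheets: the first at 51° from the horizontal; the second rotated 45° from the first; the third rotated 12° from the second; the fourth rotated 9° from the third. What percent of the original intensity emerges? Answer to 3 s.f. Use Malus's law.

Unpolarized light through the first polarizer → I₁ = 39.1 W/2 = 19.55 W, polarized at 51°.
I₂ = I₁ · cos²(45°) = 19.55 · 0.5 = 9.775 W.
I₃ = I₂ · cos²(12°) = 9.775 · 0.9568 = 9.352 W.
I₄ = I₃ · cos²(9°) = 9.352 · 0.9755 = 9.124 W.
That is 23.33% of the incident intensity.

≈ 23.3%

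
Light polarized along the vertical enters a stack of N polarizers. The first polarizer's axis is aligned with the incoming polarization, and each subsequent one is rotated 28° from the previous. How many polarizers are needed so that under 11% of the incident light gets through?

N = 10

First polarizer is aligned with the polarization: full transmission.
Each further stage multiplies by cos²(28°) = 0.7796.
After N polarizers: T = 0.7796^(N−1). Require T < 0.11 ⇒ N−1 > ln(0.11)/ln(0.7796) = 8.87, so N−1 ≥ 9 and N = 10.
Check: N=10 gives T = 0.1064 < 0.11; N=9 gives T = 0.1364.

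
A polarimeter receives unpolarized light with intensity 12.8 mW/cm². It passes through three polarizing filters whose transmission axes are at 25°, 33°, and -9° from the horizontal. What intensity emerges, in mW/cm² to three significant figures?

Unpolarized light through the first polarizer → I₁ = 12.8 mW/cm²/2 = 6.4 mW/cm², polarized at 25°.
I₂ = I₁ · cos²(8°) = 6.4 · 0.9806 = 6.276 mW/cm².
I₃ = I₂ · cos²(42°) = 6.276 · 0.5523 = 3.466 mW/cm².

I ≈ 3.47 mW/cm²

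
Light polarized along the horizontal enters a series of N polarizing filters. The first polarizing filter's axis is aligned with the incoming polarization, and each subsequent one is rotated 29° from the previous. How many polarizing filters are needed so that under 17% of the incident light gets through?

N = 8

First polarizer is aligned with the polarization: full transmission.
Each further stage multiplies by cos²(29°) = 0.765.
After N polarizers: T = 0.765^(N−1). Require T < 0.17 ⇒ N−1 > ln(0.17)/ln(0.765) = 6.61, so N−1 ≥ 7 and N = 8.
Check: N=8 gives T = 0.1533 < 0.17; N=7 gives T = 0.2004.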